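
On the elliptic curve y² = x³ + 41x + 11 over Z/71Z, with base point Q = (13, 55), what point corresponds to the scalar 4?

(36, 54)

Double-and-add on 4 = (100)₂. Start with Q = (13, 55) for the leading 1-bit.
double: tangent at (13, 55): λ = (3·13² + 41)/(2·55) ≡ 51/39. 39⁻¹ ≡ 51 (mod 71) since 39·51 = 1989 ≡ 1, so λ ≡ 51·51 ≡ 45.
  x = λ² - 13 - 13 = 2025 - 26 ≡ 11; y = λ·(13 - 11) - 55 ≡ 35. → (11, 35)
double: tangent at (11, 35): λ = (3·11² + 41)/(2·35) ≡ 49/70. 70⁻¹ ≡ 70 (mod 71) since 70·70 = 4900 ≡ 1, so λ ≡ 49·70 ≡ 22.
  x = λ² - 11 - 11 = 484 - 22 ≡ 36; y = λ·(11 - 36) - 35 ≡ 54. → (36, 54)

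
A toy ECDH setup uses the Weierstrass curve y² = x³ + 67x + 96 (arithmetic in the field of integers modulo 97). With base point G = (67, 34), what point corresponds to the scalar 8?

Repeated addition: build up to 8G.
2G: tangent at (67, 34): λ = (3·67² + 67)/(2·34) ≡ 51/68. 68⁻¹ ≡ 10 (mod 97), so λ ≡ 51·10 ≡ 25.
  x = λ² - 67 - 67 = 625 - 134 ≡ 6; y = λ·(67 - 6) - 34 ≡ 36. → (6, 36)
3G: (6, 36) + (67, 34). λ = (34 - 36)/(67 - 6) ≡ 95/61 mod 97. 61⁻¹ ≡ 35 (mod 97), so λ ≡ 27.
  x = λ² - 6 - 67 = 729 - 73 ≡ 74; y = λ·(6 - 74) - 36 ≡ 68. → (74, 68)
4G: (74, 68) + (67, 34). λ = (34 - 68)/(67 - 74) ≡ 63/90 mod 97. 90⁻¹ ≡ 83 (mod 97), so λ ≡ 88.
  x = λ² - 74 - 67 = 7744 - 141 ≡ 37; y = λ·(74 - 37) - 68 ≡ 84. → (37, 84)
5G: (37, 84) + (67, 34). λ = (34 - 84)/(67 - 37) ≡ 47/30 mod 97. 30⁻¹ ≡ 55 (mod 97), so λ ≡ 63.
  x = λ² - 37 - 67 = 3969 - 104 ≡ 82; y = λ·(37 - 82) - 84 ≡ 88. → (82, 88)
6G: (82, 88) + (67, 34). λ = (34 - 88)/(67 - 82) ≡ 43/82 mod 97. 82⁻¹ ≡ 84 (mod 97), so λ ≡ 23.
  x = λ² - 82 - 67 = 529 - 149 ≡ 89; y = λ·(82 - 89) - 88 ≡ 42. → (89, 42)
7G: (89, 42) + (67, 34). λ = (34 - 42)/(67 - 89) ≡ 89/75 mod 97. 75⁻¹ ≡ 22 (mod 97) since 75·22 = 1650 ≡ 1, so λ ≡ 18.
  x = λ² - 89 - 67 = 324 - 156 ≡ 71; y = λ·(89 - 71) - 42 ≡ 88. → (71, 88)
8G: (71, 88) + (67, 34). λ = (34 - 88)/(67 - 71) ≡ 43/93 mod 97. 93⁻¹ ≡ 24 (mod 97) since 93·24 = 2232 ≡ 1, so λ ≡ 62.
  x = λ² - 71 - 67 = 3844 - 138 ≡ 20; y = λ·(71 - 20) - 88 ≡ 67. → (20, 67)

(20, 67)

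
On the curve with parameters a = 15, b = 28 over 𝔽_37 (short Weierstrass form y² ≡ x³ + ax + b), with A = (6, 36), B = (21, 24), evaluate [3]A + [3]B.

First 3A:
Repeated addition: build up to 3A.
2A: tangent at (6, 36): λ = (3·6² + 15)/(2·36) ≡ 12/35. 35⁻¹ ≡ 18 (mod 37) since 35·18 = 630 ≡ 1, so λ ≡ 12·18 ≡ 31.
  x = λ² - 6 - 6 = 961 - 12 ≡ 24; y = λ·(6 - 24) - 36 ≡ 35. → (24, 35)
3A: (24, 35) + (6, 36). λ = (36 - 35)/(6 - 24) ≡ 1/19 mod 37. 19⁻¹ ≡ 2 (mod 37) since 19·2 = 38 ≡ 1, so λ ≡ 2.
  x = λ² - 24 - 6 = 4 - 30 ≡ 11; y = λ·(24 - 11) - 35 ≡ 28. → (11, 28)
3A = (11, 28).
Next 3B:
Repeated addition: build up to 3B.
2B: tangent at (21, 24): λ = (3·21² + 15)/(2·24) ≡ 6/11. 11⁻¹ ≡ 27 (mod 37) since 11·27 = 297 ≡ 1, so λ ≡ 6·27 ≡ 14.
  x = λ² - 21 - 21 = 196 - 42 ≡ 6; y = λ·(21 - 6) - 24 ≡ 1. → (6, 1)
3B: (6, 1) + (21, 24). λ = (24 - 1)/(21 - 6) ≡ 23/15 mod 37. 15⁻¹ ≡ 5 (mod 37) since 15·5 = 75 ≡ 1, so λ ≡ 4.
  x = λ² - 6 - 21 = 16 - 27 ≡ 26; y = λ·(6 - 26) - 1 ≡ 30. → (26, 30)
3B = (26, 30).
Finally 3A + 3B:
(11, 28) + (26, 30). λ = (30 - 28)/(26 - 11) ≡ 2/15 mod 37. 15⁻¹ ≡ 5 (mod 37), so λ ≡ 10.
  x = λ² - 11 - 26 = 100 - 37 ≡ 26; y = λ·(11 - 26) - 28 ≡ 7. → (26, 7)

(26, 7)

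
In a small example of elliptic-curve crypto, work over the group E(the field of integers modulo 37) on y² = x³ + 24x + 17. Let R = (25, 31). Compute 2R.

(25, 6)

tangent at (25, 31): λ = (3·25² + 24)/(2·31) ≡ 12/25. 25⁻¹ ≡ 3 (mod 37), so λ ≡ 12·3 ≡ 36.
  x = λ² - 25 - 25 = 1296 - 50 ≡ 25; y = λ·(25 - 25) - 31 ≡ 6. → (25, 6)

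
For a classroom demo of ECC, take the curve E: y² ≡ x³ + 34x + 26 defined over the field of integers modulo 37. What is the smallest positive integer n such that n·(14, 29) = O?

8

2P: tangent at (14, 29): λ = (3·14² + 34)/(2·29) ≡ 30/21. 21⁻¹ ≡ 30 (mod 37) since 21·30 = 630 ≡ 1, so λ ≡ 30·30 ≡ 12.
  x = λ² - 14 - 14 = 144 - 28 ≡ 5; y = λ·(14 - 5) - 29 ≡ 5. → (5, 5)
3P: (5, 5) + (14, 29). λ = (29 - 5)/(14 - 5) ≡ 24/9 mod 37. 9⁻¹ ≡ 33 (mod 37) since 9·33 = 297 ≡ 1, so λ ≡ 15.
  x = λ² - 5 - 14 = 225 - 19 ≡ 21; y = λ·(5 - 21) - 5 ≡ 14. → (21, 14)
4P: (21, 14) + (14, 29). λ = (29 - 14)/(14 - 21) ≡ 15/30 mod 37. 30⁻¹ ≡ 21 (mod 37), so λ ≡ 19.
  x = λ² - 21 - 14 = 361 - 35 ≡ 30; y = λ·(21 - 30) - 14 ≡ 0. → (30, 0)
5P: (30, 0) + (14, 29). λ = (29 - 0)/(14 - 30) ≡ 29/21 mod 37. 21⁻¹ ≡ 30 (mod 37) since 21·30 = 630 ≡ 1, so λ ≡ 19.
  x = λ² - 30 - 14 = 361 - 44 ≡ 21; y = λ·(30 - 21) - 0 ≡ 23. → (21, 23)
6P: (21, 23) + (14, 29). λ = (29 - 23)/(14 - 21) ≡ 6/30 mod 37. 30⁻¹ ≡ 21 (mod 37) since 30·21 = 630 ≡ 1, so λ ≡ 15.
  x = λ² - 21 - 14 = 225 - 35 ≡ 5; y = λ·(21 - 5) - 23 ≡ 32. → (5, 32)
7P: (5, 32) + (14, 29). λ = (29 - 32)/(14 - 5) ≡ 34/9 mod 37. 9⁻¹ ≡ 33 (mod 37) since 9·33 = 297 ≡ 1, so λ ≡ 12.
  x = λ² - 5 - 14 = 144 - 19 ≡ 14; y = λ·(5 - 14) - 32 ≡ 8. → (14, 8)
8P: (14, 8) + (14, 29): same x and y₁ ≡ -y₂, so the sum is O.
8P = O, so the order is 8.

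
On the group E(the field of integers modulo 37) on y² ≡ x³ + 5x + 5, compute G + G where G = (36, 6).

tangent at (36, 6): λ = (3·36² + 5)/(2·6) ≡ 8/12. 12⁻¹ ≡ 34 (mod 37) since 12·34 = 408 ≡ 1, so λ ≡ 8·34 ≡ 13.
  x = λ² - 36 - 36 = 169 - 72 ≡ 23; y = λ·(36 - 23) - 6 ≡ 15. → (23, 15)

(23, 15)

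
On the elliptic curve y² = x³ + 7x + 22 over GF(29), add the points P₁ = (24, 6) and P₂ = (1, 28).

(11, 3)

(24, 6) + (1, 28). λ = (28 - 6)/(1 - 24) ≡ 22/6 mod 29. 6⁻¹ ≡ 5 (mod 29), so λ ≡ 23.
  x = λ² - 24 - 1 = 529 - 25 ≡ 11; y = λ·(24 - 11) - 6 ≡ 3. → (11, 3)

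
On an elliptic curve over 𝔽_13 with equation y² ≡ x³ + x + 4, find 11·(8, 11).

Write Q = (8, 11).
Double-and-add on 11 = (1011)₂. Start with Q = (8, 11) for the leading 1-bit.
double: tangent at (8, 11): λ = (3·8² + 1)/(2·11) ≡ 11/9. 9⁻¹ ≡ 3 (mod 13), so λ ≡ 11·3 ≡ 7.
  x = λ² - 8 - 8 = 49 - 16 ≡ 7; y = λ·(8 - 7) - 11 ≡ 9. → (7, 9)
double: tangent at (7, 9): λ = (3·7² + 1)/(2·9) ≡ 5/5. 5⁻¹ ≡ 8 (mod 13), so λ ≡ 5·8 ≡ 1.
  x = λ² - 7 - 7 = 1 - 14 ≡ 0; y = λ·(7 - 0) - 9 ≡ 11. → (0, 11)
add Q: (0, 11) + (8, 11). λ = (11 - 11)/(8 - 0) ≡ 0/8 mod 13. 8⁻¹ ≡ 5 (mod 13), so λ ≡ 0.
  x = λ² - 0 - 8 = 0 - 8 ≡ 5; y = λ·(0 - 5) - 11 ≡ 2. → (5, 2)
double: tangent at (5, 2): λ = (3·5² + 1)/(2·2) ≡ 11/4. 4⁻¹ ≡ 10 (mod 13), so λ ≡ 11·10 ≡ 6.
  x = λ² - 5 - 5 = 36 - 10 ≡ 0; y = λ·(5 - 0) - 2 ≡ 2. → (0, 2)
add Q: (0, 2) + (8, 11). λ = (11 - 2)/(8 - 0) ≡ 9/8 mod 13. 8⁻¹ ≡ 5 (mod 13), so λ ≡ 6.
  x = λ² - 0 - 8 = 36 - 8 ≡ 2; y = λ·(0 - 2) - 2 ≡ 12. → (2, 12)

(2, 12)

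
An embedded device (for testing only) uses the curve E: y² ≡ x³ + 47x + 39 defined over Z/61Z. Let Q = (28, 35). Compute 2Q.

(25, 53)

tangent at (28, 35): λ = (3·28² + 47)/(2·35) ≡ 20/9. 9⁻¹ ≡ 34 (mod 61) since 9·34 = 306 ≡ 1, so λ ≡ 20·34 ≡ 9.
  x = λ² - 28 - 28 = 81 - 56 ≡ 25; y = λ·(28 - 25) - 35 ≡ 53. → (25, 53)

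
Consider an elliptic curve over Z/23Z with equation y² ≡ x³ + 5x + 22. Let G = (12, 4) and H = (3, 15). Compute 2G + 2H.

(7, 20)

First 2G:
Repeated addition: build up to 2G.
2G: tangent at (12, 4): λ = (3·12² + 5)/(2·4) ≡ 0/8. 8⁻¹ ≡ 3 (mod 23), so λ ≡ 0·3 ≡ 0.
  x = λ² - 12 - 12 = 0 - 24 ≡ 22; y = λ·(12 - 22) - 4 ≡ 19. → (22, 19)
2G = (22, 19).
Next 2H:
Repeated addition: build up to 2H.
2H: tangent at (3, 15): λ = (3·3² + 5)/(2·15) ≡ 9/7. 7⁻¹ ≡ 10 (mod 23) since 7·10 = 70 ≡ 1, so λ ≡ 9·10 ≡ 21.
  x = λ² - 3 - 3 = 441 - 6 ≡ 21; y = λ·(3 - 21) - 15 ≡ 21. → (21, 21)
2H = (21, 21).
Finally 2G + 2H:
(22, 19) + (21, 21). λ = (21 - 19)/(21 - 22) ≡ 2/22 mod 23. 22⁻¹ ≡ 22 (mod 23), so λ ≡ 21.
  x = λ² - 22 - 21 = 441 - 43 ≡ 7; y = λ·(22 - 7) - 19 ≡ 20. → (7, 20)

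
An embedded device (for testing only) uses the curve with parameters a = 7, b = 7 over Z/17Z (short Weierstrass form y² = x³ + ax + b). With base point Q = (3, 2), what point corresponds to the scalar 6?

(11, 2)

Repeated addition: build up to 6Q.
2Q: tangent at (3, 2): λ = (3·3² + 7)/(2·2) ≡ 0/4. 4⁻¹ ≡ 13 (mod 17) since 4·13 = 52 ≡ 1, so λ ≡ 0·13 ≡ 0.
  x = λ² - 3 - 3 = 0 - 6 ≡ 11; y = λ·(3 - 11) - 2 ≡ 15. → (11, 15)
3Q: (11, 15) + (3, 2). λ = (2 - 15)/(3 - 11) ≡ 4/9 mod 17. 9⁻¹ ≡ 2 (mod 17), so λ ≡ 8.
  x = λ² - 11 - 3 = 64 - 14 ≡ 16; y = λ·(11 - 16) - 15 ≡ 13. → (16, 13)
4Q: (16, 13) + (3, 2). λ = (2 - 13)/(3 - 16) ≡ 6/4 mod 17. 4⁻¹ ≡ 13 (mod 17) since 4·13 = 52 ≡ 1, so λ ≡ 10.
  x = λ² - 16 - 3 = 100 - 19 ≡ 13; y = λ·(16 - 13) - 13 ≡ 0. → (13, 0)
5Q: (13, 0) + (3, 2). λ = (2 - 0)/(3 - 13) ≡ 2/7 mod 17. 7⁻¹ ≡ 5 (mod 17), so λ ≡ 10.
  x = λ² - 13 - 3 = 100 - 16 ≡ 16; y = λ·(13 - 16) - 0 ≡ 4. → (16, 4)
6Q: (16, 4) + (3, 2). λ = (2 - 4)/(3 - 16) ≡ 15/4 mod 17. 4⁻¹ ≡ 13 (mod 17), so λ ≡ 8.
  x = λ² - 16 - 3 = 64 - 19 ≡ 11; y = λ·(16 - 11) - 4 ≡ 2. → (11, 2)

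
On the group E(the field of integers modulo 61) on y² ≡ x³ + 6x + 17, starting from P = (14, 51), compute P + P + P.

(48, 11)

Repeated addition: build up to 3P.
2P: tangent at (14, 51): λ = (3·14² + 6)/(2·51) ≡ 45/41. 41⁻¹ ≡ 3 (mod 61), so λ ≡ 45·3 ≡ 13.
  x = λ² - 14 - 14 = 169 - 28 ≡ 19; y = λ·(14 - 19) - 51 ≡ 6. → (19, 6)
3P: (19, 6) + (14, 51). λ = (51 - 6)/(14 - 19) ≡ 45/56 mod 61. 56⁻¹ ≡ 12 (mod 61) since 56·12 = 672 ≡ 1, so λ ≡ 52.
  x = λ² - 19 - 14 = 2704 - 33 ≡ 48; y = λ·(19 - 48) - 6 ≡ 11. → (48, 11)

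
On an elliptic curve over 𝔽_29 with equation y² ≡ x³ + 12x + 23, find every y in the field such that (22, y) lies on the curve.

none

x³ + 12x + 23 = 10935 ≡ 2 (mod 29).
2 is a non-residue mod 29; no y exists.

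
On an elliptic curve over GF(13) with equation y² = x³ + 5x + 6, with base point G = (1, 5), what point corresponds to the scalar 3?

Repeated addition: build up to 3G.
2G: tangent at (1, 5): λ = (3·1² + 5)/(2·5) ≡ 8/10. 10⁻¹ ≡ 4 (mod 13) since 10·4 = 40 ≡ 1, so λ ≡ 8·4 ≡ 6.
  x = λ² - 1 - 1 = 36 - 2 ≡ 8; y = λ·(1 - 8) - 5 ≡ 5. → (8, 5)
3G: (8, 5) + (1, 5). λ = (5 - 5)/(1 - 8) ≡ 0/6 mod 13. 6⁻¹ ≡ 11 (mod 13), so λ ≡ 0.
  x = λ² - 8 - 1 = 0 - 9 ≡ 4; y = λ·(8 - 4) - 5 ≡ 8. → (4, 8)

(4, 8)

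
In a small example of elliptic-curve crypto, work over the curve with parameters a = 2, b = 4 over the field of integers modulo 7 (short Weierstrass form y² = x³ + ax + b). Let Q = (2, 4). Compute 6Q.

Repeated addition: build up to 6Q.
2Q: tangent at (2, 4): λ = (3·2² + 2)/(2·4) ≡ 0/1. 1⁻¹ ≡ 1 (mod 7), so λ ≡ 0·1 ≡ 0.
  x = λ² - 2 - 2 = 0 - 4 ≡ 3; y = λ·(2 - 3) - 4 ≡ 3. → (3, 3)
3Q: (3, 3) + (2, 4). λ = (4 - 3)/(2 - 3) ≡ 1/6 mod 7. 6⁻¹ ≡ 6 (mod 7), so λ ≡ 6.
  x = λ² - 3 - 2 = 36 - 5 ≡ 3; y = λ·(3 - 3) - 3 ≡ 4. → (3, 4)
4Q: (3, 4) + (2, 4). λ = (4 - 4)/(2 - 3) ≡ 0/6 mod 7. 6⁻¹ ≡ 6 (mod 7) since 6·6 = 36 ≡ 1, so λ ≡ 0.
  x = λ² - 3 - 2 = 0 - 5 ≡ 2; y = λ·(3 - 2) - 4 ≡ 3. → (2, 3)
5Q: (2, 3) + (2, 4): same x and y₁ ≡ -y₂, so the sum is 𝒪.
6Q: 𝒪 + (2, 4) = (2, 4) (identity).

(2, 4)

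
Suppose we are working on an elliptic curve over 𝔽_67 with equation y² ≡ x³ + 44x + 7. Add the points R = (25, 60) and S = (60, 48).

(46, 41)

(25, 60) + (60, 48). λ = (48 - 60)/(60 - 25) ≡ 55/35 mod 67. 35⁻¹ ≡ 23 (mod 67), so λ ≡ 59.
  x = λ² - 25 - 60 = 3481 - 85 ≡ 46; y = λ·(25 - 46) - 60 ≡ 41. → (46, 41)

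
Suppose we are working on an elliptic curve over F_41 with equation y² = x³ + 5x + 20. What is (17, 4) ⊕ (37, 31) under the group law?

(17, 4) + (37, 31). λ = (31 - 4)/(37 - 17) ≡ 27/20 mod 41. 20⁻¹ ≡ 39 (mod 41) since 20·39 = 780 ≡ 1, so λ ≡ 28.
  x = λ² - 17 - 37 = 784 - 54 ≡ 33; y = λ·(17 - 33) - 4 ≡ 40. → (33, 40)

(33, 40)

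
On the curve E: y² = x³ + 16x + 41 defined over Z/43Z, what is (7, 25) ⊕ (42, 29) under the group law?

(7, 25) + (42, 29). λ = (29 - 25)/(42 - 7) ≡ 4/35 mod 43. 35⁻¹ ≡ 16 (mod 43), so λ ≡ 21.
  x = λ² - 7 - 42 = 441 - 49 ≡ 5; y = λ·(7 - 5) - 25 ≡ 17. → (5, 17)

(5, 17)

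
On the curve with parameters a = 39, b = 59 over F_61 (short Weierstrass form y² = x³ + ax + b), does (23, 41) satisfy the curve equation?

y² = 41² ≡ 34; x³ + 39x + 59 = 13123 ≡ 8 (mod 61). 34 ≠ 8.

no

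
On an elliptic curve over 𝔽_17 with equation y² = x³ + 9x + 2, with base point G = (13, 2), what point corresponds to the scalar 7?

Repeated addition: build up to 7G.
2G: tangent at (13, 2): λ = (3·13² + 9)/(2·2) ≡ 6/4. 4⁻¹ ≡ 13 (mod 17) since 4·13 = 52 ≡ 1, so λ ≡ 6·13 ≡ 10.
  x = λ² - 13 - 13 = 100 - 26 ≡ 6; y = λ·(13 - 6) - 2 ≡ 0. → (6, 0)
3G: (6, 0) + (13, 2). λ = (2 - 0)/(13 - 6) ≡ 2/7 mod 17. 7⁻¹ ≡ 5 (mod 17), so λ ≡ 10.
  x = λ² - 6 - 13 = 100 - 19 ≡ 13; y = λ·(6 - 13) - 0 ≡ 15. → (13, 15)
4G: (13, 15) + (13, 2): same x and y₁ ≡ -y₂, so the sum is O.
5G: O + (13, 2) = (13, 2) (identity).
6G: tangent at (13, 2): λ = (3·13² + 9)/(2·2) ≡ 6/4. 4⁻¹ ≡ 13 (mod 17), so λ ≡ 6·13 ≡ 10.
  x = λ² - 13 - 13 = 100 - 26 ≡ 6; y = λ·(13 - 6) - 2 ≡ 0. → (6, 0)
7G: (6, 0) + (13, 2). λ = (2 - 0)/(13 - 6) ≡ 2/7 mod 17. 7⁻¹ ≡ 5 (mod 17), so λ ≡ 10.
  x = λ² - 6 - 13 = 100 - 19 ≡ 13; y = λ·(6 - 13) - 0 ≡ 15. → (13, 15)

(13, 15)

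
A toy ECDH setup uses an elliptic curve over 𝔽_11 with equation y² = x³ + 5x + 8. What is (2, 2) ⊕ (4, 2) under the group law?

(5, 9)

(2, 2) + (4, 2). λ = (2 - 2)/(4 - 2) ≡ 0/2 mod 11. 2⁻¹ ≡ 6 (mod 11) since 2·6 = 12 ≡ 1, so λ ≡ 0.
  x = λ² - 2 - 4 = 0 - 6 ≡ 5; y = λ·(2 - 5) - 2 ≡ 9. → (5, 9)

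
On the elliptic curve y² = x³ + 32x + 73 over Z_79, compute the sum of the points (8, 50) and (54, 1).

(57, 52)

(8, 50) + (54, 1). λ = (1 - 50)/(54 - 8) ≡ 30/46 mod 79. 46⁻¹ ≡ 67 (mod 79), so λ ≡ 35.
  x = λ² - 8 - 54 = 1225 - 62 ≡ 57; y = λ·(8 - 57) - 50 ≡ 52. → (57, 52)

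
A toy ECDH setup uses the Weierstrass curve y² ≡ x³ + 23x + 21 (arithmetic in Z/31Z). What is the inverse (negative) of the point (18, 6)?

-(18, 6) = (18, -6 mod 31) = (18, 25).

(18, 25)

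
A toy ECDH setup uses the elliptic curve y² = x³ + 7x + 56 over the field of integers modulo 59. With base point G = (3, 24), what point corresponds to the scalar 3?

Repeated addition: build up to 3G.
2G: tangent at (3, 24): λ = (3·3² + 7)/(2·24) ≡ 34/48. 48⁻¹ ≡ 16 (mod 59), so λ ≡ 34·16 ≡ 13.
  x = λ² - 3 - 3 = 169 - 6 ≡ 45; y = λ·(3 - 45) - 24 ≡ 20. → (45, 20)
3G: (45, 20) + (3, 24). λ = (24 - 20)/(3 - 45) ≡ 4/17 mod 59. 17⁻¹ ≡ 7 (mod 59), so λ ≡ 28.
  x = λ² - 45 - 3 = 784 - 48 ≡ 28; y = λ·(45 - 28) - 20 ≡ 43. → (28, 43)

(28, 43)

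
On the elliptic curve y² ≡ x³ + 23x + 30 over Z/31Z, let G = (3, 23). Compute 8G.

Double-and-add on 8 = (1000)₂. Start with G = (3, 23) for the leading 1-bit.
double: tangent at (3, 23): λ = (3·3² + 23)/(2·23) ≡ 19/15. 15⁻¹ ≡ 29 (mod 31), so λ ≡ 19·29 ≡ 24.
  x = λ² - 3 - 3 = 576 - 6 ≡ 12; y = λ·(3 - 12) - 23 ≡ 9. → (12, 9)
double: tangent at (12, 9): λ = (3·12² + 23)/(2·9) ≡ 21/18. 18⁻¹ ≡ 19 (mod 31) since 18·19 = 342 ≡ 1, so λ ≡ 21·19 ≡ 27.
  x = λ² - 12 - 12 = 729 - 24 ≡ 23; y = λ·(12 - 23) - 9 ≡ 4. → (23, 4)
double: tangent at (23, 4): λ = (3·23² + 23)/(2·4) ≡ 29/8. 8⁻¹ ≡ 4 (mod 31) since 8·4 = 32 ≡ 1, so λ ≡ 29·4 ≡ 23.
  x = λ² - 23 - 23 = 529 - 46 ≡ 18; y = λ·(23 - 18) - 4 ≡ 18. → (18, 18)

(18, 18)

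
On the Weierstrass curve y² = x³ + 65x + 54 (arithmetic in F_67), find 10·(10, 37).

(40, 18)

Write G = (10, 37).
Repeated addition: build up to 10G.
2G: tangent at (10, 37): λ = (3·10² + 65)/(2·37) ≡ 30/7. 7⁻¹ ≡ 48 (mod 67) since 7·48 = 336 ≡ 1, so λ ≡ 30·48 ≡ 33.
  x = λ² - 10 - 10 = 1089 - 20 ≡ 64; y = λ·(10 - 64) - 37 ≡ 57. → (64, 57)
3G: (64, 57) + (10, 37). λ = (37 - 57)/(10 - 64) ≡ 47/13 mod 67. 13⁻¹ ≡ 31 (mod 67) since 13·31 = 403 ≡ 1, so λ ≡ 50.
  x = λ² - 64 - 10 = 2500 - 74 ≡ 14; y = λ·(64 - 14) - 57 ≡ 31. → (14, 31)
4G: (14, 31) + (10, 37). λ = (37 - 31)/(10 - 14) ≡ 6/63 mod 67. 63⁻¹ ≡ 50 (mod 67) since 63·50 = 3150 ≡ 1, so λ ≡ 32.
  x = λ² - 14 - 10 = 1024 - 24 ≡ 62; y = λ·(14 - 62) - 31 ≡ 41. → (62, 41)
5G: (62, 41) + (10, 37). λ = (37 - 41)/(10 - 62) ≡ 63/15 mod 67. 15⁻¹ ≡ 9 (mod 67) since 15·9 = 135 ≡ 1, so λ ≡ 31.
  x = λ² - 62 - 10 = 961 - 72 ≡ 18; y = λ·(62 - 18) - 41 ≡ 50. → (18, 50)
6G: (18, 50) + (10, 37). λ = (37 - 50)/(10 - 18) ≡ 54/59 mod 67. 59⁻¹ ≡ 25 (mod 67) since 59·25 = 1475 ≡ 1, so λ ≡ 10.
  x = λ² - 18 - 10 = 100 - 28 ≡ 5; y = λ·(18 - 5) - 50 ≡ 13. → (5, 13)
7G: (5, 13) + (10, 37). λ = (37 - 13)/(10 - 5) ≡ 24/5 mod 67. 5⁻¹ ≡ 27 (mod 67), so λ ≡ 45.
  x = λ² - 5 - 10 = 2025 - 15 ≡ 0; y = λ·(5 - 0) - 13 ≡ 11. → (0, 11)
8G: (0, 11) + (10, 37). λ = (37 - 11)/(10 - 0) ≡ 26/10 mod 67. 10⁻¹ ≡ 47 (mod 67), so λ ≡ 16.
  x = λ² - 0 - 10 = 256 - 10 ≡ 45; y = λ·(0 - 45) - 11 ≡ 6. → (45, 6)
9G: (45, 6) + (10, 37). λ = (37 - 6)/(10 - 45) ≡ 31/32 mod 67. 32⁻¹ ≡ 44 (mod 67) since 32·44 = 1408 ≡ 1, so λ ≡ 24.
  x = λ² - 45 - 10 = 576 - 55 ≡ 52; y = λ·(45 - 52) - 6 ≡ 27. → (52, 27)
10G: (52, 27) + (10, 37). λ = (37 - 27)/(10 - 52) ≡ 10/25 mod 67. 25⁻¹ ≡ 59 (mod 67), so λ ≡ 54.
  x = λ² - 52 - 10 = 2916 - 62 ≡ 40; y = λ·(52 - 40) - 27 ≡ 18. → (40, 18)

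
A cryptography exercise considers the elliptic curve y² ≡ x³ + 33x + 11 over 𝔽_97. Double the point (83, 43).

(55, 87)

tangent at (83, 43): λ = (3·83² + 33)/(2·43) ≡ 39/86. 86⁻¹ ≡ 44 (mod 97) since 86·44 = 3784 ≡ 1, so λ ≡ 39·44 ≡ 67.
  x = λ² - 83 - 83 = 4489 - 166 ≡ 55; y = λ·(83 - 55) - 43 ≡ 87. → (55, 87)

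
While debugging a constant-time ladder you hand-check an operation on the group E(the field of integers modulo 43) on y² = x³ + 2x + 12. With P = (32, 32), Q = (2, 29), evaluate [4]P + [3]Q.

First 4P:
Repeated addition: build up to 4P.
2P: tangent at (32, 32): λ = (3·32² + 2)/(2·32) ≡ 21/21. 21⁻¹ ≡ 41 (mod 43) since 21·41 = 861 ≡ 1, so λ ≡ 21·41 ≡ 1.
  x = λ² - 32 - 32 = 1 - 64 ≡ 23; y = λ·(32 - 23) - 32 ≡ 20. → (23, 20)
3P: (23, 20) + (32, 32). λ = (32 - 20)/(32 - 23) ≡ 12/9 mod 43. 9⁻¹ ≡ 24 (mod 43) since 9·24 = 216 ≡ 1, so λ ≡ 30.
  x = λ² - 23 - 32 = 900 - 55 ≡ 28; y = λ·(23 - 28) - 20 ≡ 2. → (28, 2)
4P: (28, 2) + (32, 32). λ = (32 - 2)/(32 - 28) ≡ 30/4 mod 43. 4⁻¹ ≡ 11 (mod 43), so λ ≡ 29.
  x = λ² - 28 - 32 = 841 - 60 ≡ 7; y = λ·(28 - 7) - 2 ≡ 5. → (7, 5)
4P = (7, 5).
Next 3Q:
Repeated addition: build up to 3Q.
2Q: tangent at (2, 29): λ = (3·2² + 2)/(2·29) ≡ 14/15. 15⁻¹ ≡ 23 (mod 43), so λ ≡ 14·23 ≡ 21.
  x = λ² - 2 - 2 = 441 - 4 ≡ 7; y = λ·(2 - 7) - 29 ≡ 38. → (7, 38)
3Q: (7, 38) + (2, 29). λ = (29 - 38)/(2 - 7) ≡ 34/38 mod 43. 38⁻¹ ≡ 17 (mod 43) since 38·17 = 646 ≡ 1, so λ ≡ 19.
  x = λ² - 7 - 2 = 361 - 9 ≡ 8; y = λ·(7 - 8) - 38 ≡ 29. → (8, 29)
3Q = (8, 29).
Finally 4P + 3Q:
(7, 5) + (8, 29). λ = (29 - 5)/(8 - 7) ≡ 24/1 mod 43. 1⁻¹ ≡ 1 (mod 43) since 1·1 = 1 ≡ 1, so λ ≡ 24.
  x = λ² - 7 - 8 = 576 - 15 ≡ 2; y = λ·(7 - 2) - 5 ≡ 29. → (2, 29)

(2, 29)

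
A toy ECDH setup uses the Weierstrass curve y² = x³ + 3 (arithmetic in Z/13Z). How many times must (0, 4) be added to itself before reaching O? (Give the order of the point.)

3

2P: tangent at (0, 4): λ = (3·0² + 0)/(2·4) ≡ 0/8. 8⁻¹ ≡ 5 (mod 13), so λ ≡ 0·5 ≡ 0.
  x = λ² - 0 - 0 = 0 - 0 ≡ 0; y = λ·(0 - 0) - 4 ≡ 9. → (0, 9)
3P: (0, 9) + (0, 4): same x and y₁ ≡ -y₂, so the sum is O.
3P = O, so the order is 3.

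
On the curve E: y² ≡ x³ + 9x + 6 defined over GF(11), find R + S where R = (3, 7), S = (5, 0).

(3, 7) + (5, 0). λ = (0 - 7)/(5 - 3) ≡ 4/2 mod 11. 2⁻¹ ≡ 6 (mod 11) since 2·6 = 12 ≡ 1, so λ ≡ 2.
  x = λ² - 3 - 5 = 4 - 8 ≡ 7; y = λ·(3 - 7) - 7 ≡ 7. → (7, 7)

(7, 7)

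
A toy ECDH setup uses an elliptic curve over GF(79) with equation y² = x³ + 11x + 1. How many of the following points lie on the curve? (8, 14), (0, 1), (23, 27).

(8, 14): 14² ≡ 38, rhs ≡ 48 → off.
(0, 1): 1² ≡ 1, rhs ≡ 1 → on.
(23, 27): 27² ≡ 18, rhs ≡ 18 → on.

2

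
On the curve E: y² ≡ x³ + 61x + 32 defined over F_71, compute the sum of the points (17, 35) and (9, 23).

(17, 35) + (9, 23). λ = (23 - 35)/(9 - 17) ≡ 59/63 mod 71. 63⁻¹ ≡ 62 (mod 71) since 63·62 = 3906 ≡ 1, so λ ≡ 37.
  x = λ² - 17 - 9 = 1369 - 26 ≡ 65; y = λ·(17 - 65) - 35 ≡ 35. → (65, 35)

(65, 35)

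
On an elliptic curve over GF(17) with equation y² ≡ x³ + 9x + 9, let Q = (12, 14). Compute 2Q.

tangent at (12, 14): λ = (3·12² + 9)/(2·14) ≡ 16/11. 11⁻¹ ≡ 14 (mod 17), so λ ≡ 16·14 ≡ 3.
  x = λ² - 12 - 12 = 9 - 24 ≡ 2; y = λ·(12 - 2) - 14 ≡ 16. → (2, 16)

(2, 16)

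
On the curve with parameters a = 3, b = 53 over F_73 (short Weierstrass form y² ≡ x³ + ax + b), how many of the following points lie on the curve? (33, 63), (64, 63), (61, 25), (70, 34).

(33, 63): 63² ≡ 27, rhs ≡ 27 → on.
(64, 63): 63² ≡ 27, rhs ≡ 27 → on.
(61, 25): 25² ≡ 41, rhs ≡ 41 → on.
(70, 34): 34² ≡ 61, rhs ≡ 17 → off.

3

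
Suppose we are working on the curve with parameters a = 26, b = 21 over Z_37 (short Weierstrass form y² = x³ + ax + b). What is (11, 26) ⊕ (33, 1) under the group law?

(4, 35)

(11, 26) + (33, 1). λ = (1 - 26)/(33 - 11) ≡ 12/22 mod 37. 22⁻¹ ≡ 32 (mod 37), so λ ≡ 14.
  x = λ² - 11 - 33 = 196 - 44 ≡ 4; y = λ·(11 - 4) - 26 ≡ 35. → (4, 35)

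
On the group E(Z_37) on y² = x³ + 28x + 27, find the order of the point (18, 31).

12

2P: tangent at (18, 31): λ = (3·18² + 28)/(2·31) ≡ 1/25. 25⁻¹ ≡ 3 (mod 37), so λ ≡ 1·3 ≡ 3.
  x = λ² - 18 - 18 = 9 - 36 ≡ 10; y = λ·(18 - 10) - 31 ≡ 30. → (10, 30)
3P: (10, 30) + (18, 31). λ = (31 - 30)/(18 - 10) ≡ 1/8 mod 37. 8⁻¹ ≡ 14 (mod 37), so λ ≡ 14.
  x = λ² - 10 - 18 = 196 - 28 ≡ 20; y = λ·(10 - 20) - 30 ≡ 15. → (20, 15)
4P: (20, 15) + (18, 31). λ = (31 - 15)/(18 - 20) ≡ 16/35 mod 37. 35⁻¹ ≡ 18 (mod 37) since 35·18 = 630 ≡ 1, so λ ≡ 29.
  x = λ² - 20 - 18 = 841 - 38 ≡ 26; y = λ·(20 - 26) - 15 ≡ 33. → (26, 33)
5P: (26, 33) + (18, 31). λ = (31 - 33)/(18 - 26) ≡ 35/29 mod 37. 29⁻¹ ≡ 23 (mod 37), so λ ≡ 28.
  x = λ² - 26 - 18 = 784 - 44 ≡ 0; y = λ·(26 - 0) - 33 ≡ 29. → (0, 29)
6P: (0, 29) + (18, 31). λ = (31 - 29)/(18 - 0) ≡ 2/18 mod 37. 18⁻¹ ≡ 35 (mod 37), so λ ≡ 33.
  x = λ² - 0 - 18 = 1089 - 18 ≡ 35; y = λ·(0 - 35) - 29 ≡ 0. → (35, 0)
7P: (35, 0) + (18, 31). λ = (31 - 0)/(18 - 35) ≡ 31/20 mod 37. 20⁻¹ ≡ 13 (mod 37), so λ ≡ 33.
  x = λ² - 35 - 18 = 1089 - 53 ≡ 0; y = λ·(35 - 0) - 0 ≡ 8. → (0, 8)
8P: (0, 8) + (18, 31). λ = (31 - 8)/(18 - 0) ≡ 23/18 mod 37. 18⁻¹ ≡ 35 (mod 37), so λ ≡ 28.
  x = λ² - 0 - 18 = 784 - 18 ≡ 26; y = λ·(0 - 26) - 8 ≡ 4. → (26, 4)
9P: (26, 4) + (18, 31). λ = (31 - 4)/(18 - 26) ≡ 27/29 mod 37. 29⁻¹ ≡ 23 (mod 37), so λ ≡ 29.
  x = λ² - 26 - 18 = 841 - 44 ≡ 20; y = λ·(26 - 20) - 4 ≡ 22. → (20, 22)
10P: (20, 22) + (18, 31). λ = (31 - 22)/(18 - 20) ≡ 9/35 mod 37. 35⁻¹ ≡ 18 (mod 37) since 35·18 = 630 ≡ 1, so λ ≡ 14.
  x = λ² - 20 - 18 = 196 - 38 ≡ 10; y = λ·(20 - 10) - 22 ≡ 7. → (10, 7)
11P: (10, 7) + (18, 31). λ = (31 - 7)/(18 - 10) ≡ 24/8 mod 37. 8⁻¹ ≡ 14 (mod 37), so λ ≡ 3.
  x = λ² - 10 - 18 = 9 - 28 ≡ 18; y = λ·(10 - 18) - 7 ≡ 6. → (18, 6)
12P: (18, 6) + (18, 31): same x and y₁ ≡ -y₂, so the sum is O.
12P = O, so the order is 12.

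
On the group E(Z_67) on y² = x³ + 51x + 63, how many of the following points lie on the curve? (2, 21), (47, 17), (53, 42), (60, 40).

(2, 21): 21² ≡ 39, rhs ≡ 39 → on.
(47, 17): 17² ≡ 21, rhs ≡ 21 → on.
(53, 42): 42² ≡ 22, rhs ≡ 22 → on.
(60, 40): 40² ≡ 59, rhs ≡ 33 → off.

3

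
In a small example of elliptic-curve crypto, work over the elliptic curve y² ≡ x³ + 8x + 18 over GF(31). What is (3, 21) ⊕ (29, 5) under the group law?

(3, 21) + (29, 5). λ = (5 - 21)/(29 - 3) ≡ 15/26 mod 31. 26⁻¹ ≡ 6 (mod 31), so λ ≡ 28.
  x = λ² - 3 - 29 = 784 - 32 ≡ 8; y = λ·(3 - 8) - 21 ≡ 25. → (8, 25)

(8, 25)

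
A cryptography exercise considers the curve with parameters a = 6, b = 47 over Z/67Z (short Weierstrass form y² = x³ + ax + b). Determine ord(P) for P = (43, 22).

6

2P: tangent at (43, 22): λ = (3·43² + 6)/(2·22) ≡ 59/44. 44⁻¹ ≡ 32 (mod 67), so λ ≡ 59·32 ≡ 12.
  x = λ² - 43 - 43 = 144 - 86 ≡ 58; y = λ·(43 - 58) - 22 ≡ 66. → (58, 66)
3P: (58, 66) + (43, 22). λ = (22 - 66)/(43 - 58) ≡ 23/52 mod 67. 52⁻¹ ≡ 58 (mod 67), so λ ≡ 61.
  x = λ² - 58 - 43 = 3721 - 101 ≡ 2; y = λ·(58 - 2) - 66 ≡ 0. → (2, 0)
4P: (2, 0) + (43, 22). λ = (22 - 0)/(43 - 2) ≡ 22/41 mod 67. 41⁻¹ ≡ 18 (mod 67), so λ ≡ 61.
  x = λ² - 2 - 43 = 3721 - 45 ≡ 58; y = λ·(2 - 58) - 0 ≡ 1. → (58, 1)
5P: (58, 1) + (43, 22). λ = (22 - 1)/(43 - 58) ≡ 21/52 mod 67. 52⁻¹ ≡ 58 (mod 67) since 52·58 = 3016 ≡ 1, so λ ≡ 12.
  x = λ² - 58 - 43 = 144 - 101 ≡ 43; y = λ·(58 - 43) - 1 ≡ 45. → (43, 45)
6P: (43, 45) + (43, 22): same x and y₁ ≡ -y₂, so the sum is the point at infinity.
6P = the point at infinity, so the order is 6.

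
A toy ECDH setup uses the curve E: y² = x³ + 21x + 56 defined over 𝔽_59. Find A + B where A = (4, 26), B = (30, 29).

(45, 26)

(4, 26) + (30, 29). λ = (29 - 26)/(30 - 4) ≡ 3/26 mod 59. 26⁻¹ ≡ 25 (mod 59) since 26·25 = 650 ≡ 1, so λ ≡ 16.
  x = λ² - 4 - 30 = 256 - 34 ≡ 45; y = λ·(4 - 45) - 26 ≡ 26. → (45, 26)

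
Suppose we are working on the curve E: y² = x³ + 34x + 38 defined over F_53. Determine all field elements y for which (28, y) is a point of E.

24, 29

x³ + 34x + 38 = 22942 ≡ 46 (mod 53).
Square roots of 46 mod 53: 24 and 29 (since 24² = 576 ≡ 46).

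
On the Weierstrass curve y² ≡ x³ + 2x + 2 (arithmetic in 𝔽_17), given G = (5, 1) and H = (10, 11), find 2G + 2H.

(3, 16)

First 2G:
Repeated addition: build up to 2G.
2G: tangent at (5, 1): λ = (3·5² + 2)/(2·1) ≡ 9/2. 2⁻¹ ≡ 9 (mod 17), so λ ≡ 9·9 ≡ 13.
  x = λ² - 5 - 5 = 169 - 10 ≡ 6; y = λ·(5 - 6) - 1 ≡ 3. → (6, 3)
2G = (6, 3).
Next 2H:
Repeated addition: build up to 2H.
2H: tangent at (10, 11): λ = (3·10² + 2)/(2·11) ≡ 13/5. 5⁻¹ ≡ 7 (mod 17) since 5·7 = 35 ≡ 1, so λ ≡ 13·7 ≡ 6.
  x = λ² - 10 - 10 = 36 - 20 ≡ 16; y = λ·(10 - 16) - 11 ≡ 4. → (16, 4)
2H = (16, 4).
Finally 2G + 2H:
(6, 3) + (16, 4). λ = (4 - 3)/(16 - 6) ≡ 1/10 mod 17. 10⁻¹ ≡ 12 (mod 17) since 10·12 = 120 ≡ 1, so λ ≡ 12.
  x = λ² - 6 - 16 = 144 - 22 ≡ 3; y = λ·(6 - 3) - 3 ≡ 16. → (3, 16)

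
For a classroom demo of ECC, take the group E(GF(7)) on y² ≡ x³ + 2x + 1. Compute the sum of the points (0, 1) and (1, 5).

(0, 1) + (1, 5). λ = (5 - 1)/(1 - 0) ≡ 4/1 mod 7. 1⁻¹ ≡ 1 (mod 7), so λ ≡ 4.
  x = λ² - 0 - 1 = 16 - 1 ≡ 1; y = λ·(0 - 1) - 1 ≡ 2. → (1, 2)

(1, 2)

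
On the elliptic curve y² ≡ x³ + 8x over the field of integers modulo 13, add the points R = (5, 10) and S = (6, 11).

(5, 10) + (6, 11). λ = (11 - 10)/(6 - 5) ≡ 1/1 mod 13. 1⁻¹ ≡ 1 (mod 13), so λ ≡ 1.
  x = λ² - 5 - 6 = 1 - 11 ≡ 3; y = λ·(5 - 3) - 10 ≡ 5. → (3, 5)

(3, 5)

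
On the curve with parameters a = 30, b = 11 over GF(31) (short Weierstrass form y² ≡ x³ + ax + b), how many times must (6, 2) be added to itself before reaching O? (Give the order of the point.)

2P: tangent at (6, 2): λ = (3·6² + 30)/(2·2) ≡ 14/4. 4⁻¹ ≡ 8 (mod 31), so λ ≡ 14·8 ≡ 19.
  x = λ² - 6 - 6 = 361 - 12 ≡ 8; y = λ·(6 - 8) - 2 ≡ 22. → (8, 22)
3P: (8, 22) + (6, 2). λ = (2 - 22)/(6 - 8) ≡ 11/29 mod 31. 29⁻¹ ≡ 15 (mod 31), so λ ≡ 10.
  x = λ² - 8 - 6 = 100 - 14 ≡ 24; y = λ·(8 - 24) - 22 ≡ 4. → (24, 4)
4P: (24, 4) + (6, 2). λ = (2 - 4)/(6 - 24) ≡ 29/13 mod 31. 13⁻¹ ≡ 12 (mod 31), so λ ≡ 7.
  x = λ² - 24 - 6 = 49 - 30 ≡ 19; y = λ·(24 - 19) - 4 ≡ 0. → (19, 0)
5P: (19, 0) + (6, 2). λ = (2 - 0)/(6 - 19) ≡ 2/18 mod 31. 18⁻¹ ≡ 19 (mod 31) since 18·19 = 342 ≡ 1, so λ ≡ 7.
  x = λ² - 19 - 6 = 49 - 25 ≡ 24; y = λ·(19 - 24) - 0 ≡ 27. → (24, 27)
6P: (24, 27) + (6, 2). λ = (2 - 27)/(6 - 24) ≡ 6/13 mod 31. 13⁻¹ ≡ 12 (mod 31) since 13·12 = 156 ≡ 1, so λ ≡ 10.
  x = λ² - 24 - 6 = 100 - 30 ≡ 8; y = λ·(24 - 8) - 27 ≡ 9. → (8, 9)
7P: (8, 9) + (6, 2). λ = (2 - 9)/(6 - 8) ≡ 24/29 mod 31. 29⁻¹ ≡ 15 (mod 31), so λ ≡ 19.
  x = λ² - 8 - 6 = 361 - 14 ≡ 6; y = λ·(8 - 6) - 9 ≡ 29. → (6, 29)
8P: (6, 29) + (6, 2): same x and y₁ ≡ -y₂, so the sum is O.
8P = O, so the order is 8.

8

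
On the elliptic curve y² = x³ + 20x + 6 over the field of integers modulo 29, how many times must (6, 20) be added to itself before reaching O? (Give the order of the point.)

5

2P: tangent at (6, 20): λ = (3·6² + 20)/(2·20) ≡ 12/11. 11⁻¹ ≡ 8 (mod 29) since 11·8 = 88 ≡ 1, so λ ≡ 12·8 ≡ 9.
  x = λ² - 6 - 6 = 81 - 12 ≡ 11; y = λ·(6 - 11) - 20 ≡ 22. → (11, 22)
3P: (11, 22) + (6, 20). λ = (20 - 22)/(6 - 11) ≡ 27/24 mod 29. 24⁻¹ ≡ 23 (mod 29), so λ ≡ 12.
  x = λ² - 11 - 6 = 144 - 17 ≡ 11; y = λ·(11 - 11) - 22 ≡ 7. → (11, 7)
4P: (11, 7) + (6, 20). λ = (20 - 7)/(6 - 11) ≡ 13/24 mod 29. 24⁻¹ ≡ 23 (mod 29) since 24·23 = 552 ≡ 1, so λ ≡ 9.
  x = λ² - 11 - 6 = 81 - 17 ≡ 6; y = λ·(11 - 6) - 7 ≡ 9. → (6, 9)
5P: (6, 9) + (6, 20): same x and y₁ ≡ -y₂, so the sum is O.
5P = O, so the order is 5.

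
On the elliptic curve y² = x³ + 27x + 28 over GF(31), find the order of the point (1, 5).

2P: tangent at (1, 5): λ = (3·1² + 27)/(2·5) ≡ 30/10. 10⁻¹ ≡ 28 (mod 31) since 10·28 = 280 ≡ 1, so λ ≡ 30·28 ≡ 3.
  x = λ² - 1 - 1 = 9 - 2 ≡ 7; y = λ·(1 - 7) - 5 ≡ 8. → (7, 8)
3P: (7, 8) + (1, 5). λ = (5 - 8)/(1 - 7) ≡ 28/25 mod 31. 25⁻¹ ≡ 5 (mod 31), so λ ≡ 16.
  x = λ² - 7 - 1 = 256 - 8 ≡ 0; y = λ·(7 - 0) - 8 ≡ 11. → (0, 11)
4P: (0, 11) + (1, 5). λ = (5 - 11)/(1 - 0) ≡ 25/1 mod 31. 1⁻¹ ≡ 1 (mod 31), so λ ≡ 25.
  x = λ² - 0 - 1 = 625 - 1 ≡ 4; y = λ·(0 - 4) - 11 ≡ 13. → (4, 13)
5P: (4, 13) + (1, 5). λ = (5 - 13)/(1 - 4) ≡ 23/28 mod 31. 28⁻¹ ≡ 10 (mod 31), so λ ≡ 13.
  x = λ² - 4 - 1 = 169 - 5 ≡ 9; y = λ·(4 - 9) - 13 ≡ 15. → (9, 15)
6P: (9, 15) + (1, 5). λ = (5 - 15)/(1 - 9) ≡ 21/23 mod 31. 23⁻¹ ≡ 27 (mod 31) since 23·27 = 621 ≡ 1, so λ ≡ 9.
  x = λ² - 9 - 1 = 81 - 10 ≡ 9; y = λ·(9 - 9) - 15 ≡ 16. → (9, 16)
7P: (9, 16) + (1, 5). λ = (5 - 16)/(1 - 9) ≡ 20/23 mod 31. 23⁻¹ ≡ 27 (mod 31) since 23·27 = 621 ≡ 1, so λ ≡ 13.
  x = λ² - 9 - 1 = 169 - 10 ≡ 4; y = λ·(9 - 4) - 16 ≡ 18. → (4, 18)
8P: (4, 18) + (1, 5). λ = (5 - 18)/(1 - 4) ≡ 18/28 mod 31. 28⁻¹ ≡ 10 (mod 31) since 28·10 = 280 ≡ 1, so λ ≡ 25.
  x = λ² - 4 - 1 = 625 - 5 ≡ 0; y = λ·(4 - 0) - 18 ≡ 20. → (0, 20)
9P: (0, 20) + (1, 5). λ = (5 - 20)/(1 - 0) ≡ 16/1 mod 31. 1⁻¹ ≡ 1 (mod 31), so λ ≡ 16.
  x = λ² - 0 - 1 = 256 - 1 ≡ 7; y = λ·(0 - 7) - 20 ≡ 23. → (7, 23)
10P: (7, 23) + (1, 5). λ = (5 - 23)/(1 - 7) ≡ 13/25 mod 31. 25⁻¹ ≡ 5 (mod 31), so λ ≡ 3.
  x = λ² - 7 - 1 = 9 - 8 ≡ 1; y = λ·(7 - 1) - 23 ≡ 26. → (1, 26)
11P: (1, 26) + (1, 5): same x and y₁ ≡ -y₂, so the sum is 𝒪.
11P = 𝒪, so the order is 11.

11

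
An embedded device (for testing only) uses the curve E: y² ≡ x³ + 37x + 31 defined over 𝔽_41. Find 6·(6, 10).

(19, 34)

Write Q = (6, 10).
Double-and-add on 6 = (110)₂. Start with Q = (6, 10) for the leading 1-bit.
double: tangent at (6, 10): λ = (3·6² + 37)/(2·10) ≡ 22/20. 20⁻¹ ≡ 39 (mod 41) since 20·39 = 780 ≡ 1, so λ ≡ 22·39 ≡ 38.
  x = λ² - 6 - 6 = 1444 - 12 ≡ 38; y = λ·(6 - 38) - 10 ≡ 4. → (38, 4)
add Q: (38, 4) + (6, 10). λ = (10 - 4)/(6 - 38) ≡ 6/9 mod 41. 9⁻¹ ≡ 32 (mod 41), so λ ≡ 28.
  x = λ² - 38 - 6 = 784 - 44 ≡ 2; y = λ·(38 - 2) - 4 ≡ 20. → (2, 20)
double: tangent at (2, 20): λ = (3·2² + 37)/(2·20) ≡ 8/40. 40⁻¹ ≡ 40 (mod 41) since 40·40 = 1600 ≡ 1, so λ ≡ 8·40 ≡ 33.
  x = λ² - 2 - 2 = 1089 - 4 ≡ 19; y = λ·(2 - 19) - 20 ≡ 34. → (19, 34)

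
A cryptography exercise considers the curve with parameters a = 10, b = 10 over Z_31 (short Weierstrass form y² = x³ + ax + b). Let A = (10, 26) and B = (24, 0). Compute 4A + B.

First 4A:
Repeated addition: build up to 4A.
2A: tangent at (10, 26): λ = (3·10² + 10)/(2·26) ≡ 0/21. 21⁻¹ ≡ 3 (mod 31), so λ ≡ 0·3 ≡ 0.
  x = λ² - 10 - 10 = 0 - 20 ≡ 11; y = λ·(10 - 11) - 26 ≡ 5. → (11, 5)
3A: (11, 5) + (10, 26). λ = (26 - 5)/(10 - 11) ≡ 21/30 mod 31. 30⁻¹ ≡ 30 (mod 31) since 30·30 = 900 ≡ 1, so λ ≡ 10.
  x = λ² - 11 - 10 = 100 - 21 ≡ 17; y = λ·(11 - 17) - 5 ≡ 28. → (17, 28)
4A: (17, 28) + (10, 26). λ = (26 - 28)/(10 - 17) ≡ 29/24 mod 31. 24⁻¹ ≡ 22 (mod 31), so λ ≡ 18.
  x = λ² - 17 - 10 = 324 - 27 ≡ 18; y = λ·(17 - 18) - 28 ≡ 16. → (18, 16)
4A = (18, 16).
Finally 4A + B:
(18, 16) + (24, 0). λ = (0 - 16)/(24 - 18) ≡ 15/6 mod 31. 6⁻¹ ≡ 26 (mod 31) since 6·26 = 156 ≡ 1, so λ ≡ 18.
  x = λ² - 18 - 24 = 324 - 42 ≡ 3; y = λ·(18 - 3) - 16 ≡ 6. → (3, 6)

(3, 6)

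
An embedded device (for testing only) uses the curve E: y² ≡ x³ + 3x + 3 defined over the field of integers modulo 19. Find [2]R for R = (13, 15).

(16, 10)

tangent at (13, 15): λ = (3·13² + 3)/(2·15) ≡ 16/11. 11⁻¹ ≡ 7 (mod 19), so λ ≡ 16·7 ≡ 17.
  x = λ² - 13 - 13 = 289 - 26 ≡ 16; y = λ·(13 - 16) - 15 ≡ 10. → (16, 10)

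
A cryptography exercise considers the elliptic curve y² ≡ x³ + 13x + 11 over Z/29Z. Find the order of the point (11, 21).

5

2P: tangent at (11, 21): λ = (3·11² + 13)/(2·21) ≡ 28/13. 13⁻¹ ≡ 9 (mod 29), so λ ≡ 28·9 ≡ 20.
  x = λ² - 11 - 11 = 400 - 22 ≡ 1; y = λ·(11 - 1) - 21 ≡ 5. → (1, 5)
3P: (1, 5) + (11, 21). λ = (21 - 5)/(11 - 1) ≡ 16/10 mod 29. 10⁻¹ ≡ 3 (mod 29) since 10·3 = 30 ≡ 1, so λ ≡ 19.
  x = λ² - 1 - 11 = 361 - 12 ≡ 1; y = λ·(1 - 1) - 5 ≡ 24. → (1, 24)
4P: (1, 24) + (11, 21). λ = (21 - 24)/(11 - 1) ≡ 26/10 mod 29. 10⁻¹ ≡ 3 (mod 29), so λ ≡ 20.
  x = λ² - 1 - 11 = 400 - 12 ≡ 11; y = λ·(1 - 11) - 24 ≡ 8. → (11, 8)
5P: (11, 8) + (11, 21): same x and y₁ ≡ -y₂, so the sum is O.
5P = O, so the order is 5.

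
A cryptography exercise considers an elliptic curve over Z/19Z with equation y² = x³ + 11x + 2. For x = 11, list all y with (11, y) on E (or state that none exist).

none

x³ + 11x + 2 = 1454 ≡ 10 (mod 19).
10 is a non-residue mod 19; no y exists.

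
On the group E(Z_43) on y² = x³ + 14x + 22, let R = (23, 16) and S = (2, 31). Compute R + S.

(15, 9)

(23, 16) + (2, 31). λ = (31 - 16)/(2 - 23) ≡ 15/22 mod 43. 22⁻¹ ≡ 2 (mod 43) since 22·2 = 44 ≡ 1, so λ ≡ 30.
  x = λ² - 23 - 2 = 900 - 25 ≡ 15; y = λ·(23 - 15) - 16 ≡ 9. → (15, 9)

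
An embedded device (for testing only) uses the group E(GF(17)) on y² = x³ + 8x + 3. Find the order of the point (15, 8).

2P: tangent at (15, 8): λ = (3·15² + 8)/(2·8) ≡ 3/16. 16⁻¹ ≡ 16 (mod 17) since 16·16 = 256 ≡ 1, so λ ≡ 3·16 ≡ 14.
  x = λ² - 15 - 15 = 196 - 30 ≡ 13; y = λ·(15 - 13) - 8 ≡ 3. → (13, 3)
3P: (13, 3) + (15, 8). λ = (8 - 3)/(15 - 13) ≡ 5/2 mod 17. 2⁻¹ ≡ 9 (mod 17), so λ ≡ 11.
  x = λ² - 13 - 15 = 121 - 28 ≡ 8; y = λ·(13 - 8) - 3 ≡ 1. → (8, 1)
4P: (8, 1) + (15, 8). λ = (8 - 1)/(15 - 8) ≡ 7/7 mod 17. 7⁻¹ ≡ 5 (mod 17) since 7·5 = 35 ≡ 1, so λ ≡ 1.
  x = λ² - 8 - 15 = 1 - 23 ≡ 12; y = λ·(8 - 12) - 1 ≡ 12. → (12, 12)
5P: (12, 12) + (15, 8). λ = (8 - 12)/(15 - 12) ≡ 13/3 mod 17. 3⁻¹ ≡ 6 (mod 17), so λ ≡ 10.
  x = λ² - 12 - 15 = 100 - 27 ≡ 5; y = λ·(12 - 5) - 12 ≡ 7. → (5, 7)
6P: (5, 7) + (15, 8). λ = (8 - 7)/(15 - 5) ≡ 1/10 mod 17. 10⁻¹ ≡ 12 (mod 17), so λ ≡ 12.
  x = λ² - 5 - 15 = 144 - 20 ≡ 5; y = λ·(5 - 5) - 7 ≡ 10. → (5, 10)
7P: (5, 10) + (15, 8). λ = (8 - 10)/(15 - 5) ≡ 15/10 mod 17. 10⁻¹ ≡ 12 (mod 17) since 10·12 = 120 ≡ 1, so λ ≡ 10.
  x = λ² - 5 - 15 = 100 - 20 ≡ 12; y = λ·(5 - 12) - 10 ≡ 5. → (12, 5)
8P: (12, 5) + (15, 8). λ = (8 - 5)/(15 - 12) ≡ 3/3 mod 17. 3⁻¹ ≡ 6 (mod 17) since 3·6 = 18 ≡ 1, so λ ≡ 1.
  x = λ² - 12 - 15 = 1 - 27 ≡ 8; y = λ·(12 - 8) - 5 ≡ 16. → (8, 16)
9P: (8, 16) + (15, 8). λ = (8 - 16)/(15 - 8) ≡ 9/7 mod 17. 7⁻¹ ≡ 5 (mod 17) since 7·5 = 35 ≡ 1, so λ ≡ 11.
  x = λ² - 8 - 15 = 121 - 23 ≡ 13; y = λ·(8 - 13) - 16 ≡ 14. → (13, 14)
10P: (13, 14) + (15, 8). λ = (8 - 14)/(15 - 13) ≡ 11/2 mod 17. 2⁻¹ ≡ 9 (mod 17), so λ ≡ 14.
  x = λ² - 13 - 15 = 196 - 28 ≡ 15; y = λ·(13 - 15) - 14 ≡ 9. → (15, 9)
11P: (15, 9) + (15, 8): same x and y₁ ≡ -y₂, so the sum is ∞.
11P = ∞, so the order is 11.

11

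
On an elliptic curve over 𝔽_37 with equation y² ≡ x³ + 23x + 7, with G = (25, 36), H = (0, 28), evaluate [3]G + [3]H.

First 3G:
Repeated addition: build up to 3G.
2G: tangent at (25, 36): λ = (3·25² + 23)/(2·36) ≡ 11/35. 35⁻¹ ≡ 18 (mod 37), so λ ≡ 11·18 ≡ 13.
  x = λ² - 25 - 25 = 169 - 50 ≡ 8; y = λ·(25 - 8) - 36 ≡ 0. → (8, 0)
3G: (8, 0) + (25, 36). λ = (36 - 0)/(25 - 8) ≡ 36/17 mod 37. 17⁻¹ ≡ 24 (mod 37), so λ ≡ 13.
  x = λ² - 8 - 25 = 169 - 33 ≡ 25; y = λ·(8 - 25) - 0 ≡ 1. → (25, 1)
3G = (25, 1).
Next 3H:
Repeated addition: build up to 3H.
2H: tangent at (0, 28): λ = (3·0² + 23)/(2·28) ≡ 23/19. 19⁻¹ ≡ 2 (mod 37), so λ ≡ 23·2 ≡ 9.
  x = λ² - 0 - 0 = 81 - 0 ≡ 7; y = λ·(0 - 7) - 28 ≡ 20. → (7, 20)
3H: (7, 20) + (0, 28). λ = (28 - 20)/(0 - 7) ≡ 8/30 mod 37. 30⁻¹ ≡ 21 (mod 37) since 30·21 = 630 ≡ 1, so λ ≡ 20.
  x = λ² - 7 - 0 = 400 - 7 ≡ 23; y = λ·(7 - 23) - 20 ≡ 30. → (23, 30)
3H = (23, 30).
Finally 3G + 3H:
(25, 1) + (23, 30). λ = (30 - 1)/(23 - 25) ≡ 29/35 mod 37. 35⁻¹ ≡ 18 (mod 37), so λ ≡ 4.
  x = λ² - 25 - 23 = 16 - 48 ≡ 5; y = λ·(25 - 5) - 1 ≡ 5. → (5, 5)

(5, 5)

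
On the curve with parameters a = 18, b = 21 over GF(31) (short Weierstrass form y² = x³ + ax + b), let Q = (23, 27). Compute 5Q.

(6, 2)

Repeated addition: build up to 5Q.
2Q: tangent at (23, 27): λ = (3·23² + 18)/(2·27) ≡ 24/23. 23⁻¹ ≡ 27 (mod 31) since 23·27 = 621 ≡ 1, so λ ≡ 24·27 ≡ 28.
  x = λ² - 23 - 23 = 784 - 46 ≡ 25; y = λ·(23 - 25) - 27 ≡ 10. → (25, 10)
3Q: (25, 10) + (23, 27). λ = (27 - 10)/(23 - 25) ≡ 17/29 mod 31. 29⁻¹ ≡ 15 (mod 31), so λ ≡ 7.
  x = λ² - 25 - 23 = 49 - 48 ≡ 1; y = λ·(25 - 1) - 10 ≡ 3. → (1, 3)
4Q: (1, 3) + (23, 27). λ = (27 - 3)/(23 - 1) ≡ 24/22 mod 31. 22⁻¹ ≡ 24 (mod 31), so λ ≡ 18.
  x = λ² - 1 - 23 = 324 - 24 ≡ 21; y = λ·(1 - 21) - 3 ≡ 9. → (21, 9)
5Q: (21, 9) + (23, 27). λ = (27 - 9)/(23 - 21) ≡ 18/2 mod 31. 2⁻¹ ≡ 16 (mod 31) since 2·16 = 32 ≡ 1, so λ ≡ 9.
  x = λ² - 21 - 23 = 81 - 44 ≡ 6; y = λ·(21 - 6) - 9 ≡ 2. → (6, 2)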